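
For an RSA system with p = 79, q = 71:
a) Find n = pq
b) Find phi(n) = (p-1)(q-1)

Step 1: n = p * q = 79 * 71 = 5609.
Step 2: phi(n) = (p-1)(q-1) = 78 * 70 = 5460.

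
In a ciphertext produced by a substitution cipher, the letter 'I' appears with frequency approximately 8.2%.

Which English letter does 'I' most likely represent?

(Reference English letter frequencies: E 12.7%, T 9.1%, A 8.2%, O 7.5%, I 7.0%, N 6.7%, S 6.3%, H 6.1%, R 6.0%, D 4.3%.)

Step 1: The observed frequency is 8.2%.
Step 2: Compare with English frequencies:
  E: 12.7% (difference: 4.5%)
  T: 9.1% (difference: 0.9%)
  A: 8.2% (difference: 0.0%) <-- closest
  O: 7.5% (difference: 0.7%)
  I: 7.0% (difference: 1.2%)
  N: 6.7% (difference: 1.5%)
  S: 6.3% (difference: 1.9%)
  H: 6.1% (difference: 2.1%)
  R: 6.0% (difference: 2.2%)
  D: 4.3% (difference: 3.9%)
Step 3: 'I' most likely represents 'A' (frequency 8.2%).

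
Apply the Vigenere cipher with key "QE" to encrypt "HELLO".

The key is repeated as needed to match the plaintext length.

Step 1: Repeat key to match plaintext length:
  Plaintext: HELLO
  Key:       QEQEQ
Step 2: Encrypt each letter:
  H(7) + Q(16) = (7+16) mod 26 = 23 = X
  E(4) + E(4) = (4+4) mod 26 = 8 = I
  L(11) + Q(16) = (11+16) mod 26 = 1 = B
  L(11) + E(4) = (11+4) mod 26 = 15 = P
  O(14) + Q(16) = (14+16) mod 26 = 4 = E
Ciphertext: XIBPE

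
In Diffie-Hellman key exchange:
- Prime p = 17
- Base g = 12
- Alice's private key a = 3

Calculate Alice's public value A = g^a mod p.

Step 1: A = g^a mod p = 12^3 mod 17.
  12^1 mod 17 = 12
  12^2 mod 17 = (12 * 12) mod 17 = 8
  12^3 mod 17 = (8 * 12) mod 17 = 11
Result: A = 11.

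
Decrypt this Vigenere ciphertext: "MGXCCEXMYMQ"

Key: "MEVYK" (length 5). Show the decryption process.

Step 1: Key 'MEVYK' has length 5. Extended key: MEVYKMEVYKM
Step 2: Decrypt each position:
  M(12) - M(12) = 0 = A
  G(6) - E(4) = 2 = C
  X(23) - V(21) = 2 = C
  C(2) - Y(24) = 4 = E
  C(2) - K(10) = 18 = S
  E(4) - M(12) = 18 = S
  X(23) - E(4) = 19 = T
  M(12) - V(21) = 17 = R
  Y(24) - Y(24) = 0 = A
  M(12) - K(10) = 2 = C
  Q(16) - M(12) = 4 = E
Plaintext: ACCESSTRACE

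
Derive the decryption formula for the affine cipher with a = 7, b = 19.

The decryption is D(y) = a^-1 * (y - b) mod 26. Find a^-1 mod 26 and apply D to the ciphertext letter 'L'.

Step 1: Find a^-1, the modular inverse of 7 mod 26.
Step 2: We need 7 * a^-1 = 1 (mod 26).
Step 3: 7 * 15 = 105 = 4 * 26 + 1, so a^-1 = 15.
Step 4: D(y) = 15(y - 19) mod 26.
Step 5: Apply to 'L' (y = 11): D(11) = 15 * (11 - 19) mod 26 = 15 * -8 mod 26 = 10 -> 'K'.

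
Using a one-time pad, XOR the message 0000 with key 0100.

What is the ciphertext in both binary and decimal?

Step 1: Write out the XOR operation bit by bit:
  Message: 0000
  Key:     0100
  XOR:     0100
Step 2: Convert to decimal: 0100 = 4.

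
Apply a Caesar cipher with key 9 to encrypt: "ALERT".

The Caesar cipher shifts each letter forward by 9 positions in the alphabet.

Step 1: For each letter, shift forward by 9 positions (mod 26).
  A (position 0) -> position (0+9) mod 26 = 9 -> J
  L (position 11) -> position (11+9) mod 26 = 20 -> U
  E (position 4) -> position (4+9) mod 26 = 13 -> N
  R (position 17) -> position (17+9) mod 26 = 0 -> A
  T (position 19) -> position (19+9) mod 26 = 2 -> C
Result: JUNAC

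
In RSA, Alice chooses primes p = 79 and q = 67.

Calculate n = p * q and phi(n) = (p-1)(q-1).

Step 1: n = p * q = 79 * 67 = 5293.
Step 2: phi(n) = (p-1)(q-1) = 78 * 66 = 5148.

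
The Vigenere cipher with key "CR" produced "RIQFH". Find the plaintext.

Step 1: Extend key: CRCRC
Step 2: Decrypt each letter (c - k) mod 26:
  R(17) - C(2) = (17-2) mod 26 = 15 = P
  I(8) - R(17) = (8-17) mod 26 = 17 = R
  Q(16) - C(2) = (16-2) mod 26 = 14 = O
  F(5) - R(17) = (5-17) mod 26 = 14 = O
  H(7) - C(2) = (7-2) mod 26 = 5 = F
Plaintext: PROOF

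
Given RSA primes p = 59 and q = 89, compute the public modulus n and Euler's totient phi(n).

Step 1: n = p * q = 59 * 89 = 5251.
Step 2: phi(n) = (p-1)(q-1) = 58 * 88 = 5104.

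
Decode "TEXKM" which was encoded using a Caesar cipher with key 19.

Step 1: Reverse the shift by subtracting 19 from each letter position.
  T (position 19) -> position (19-19) mod 26 = 0 -> A
  E (position 4) -> position (4-19) mod 26 = 11 -> L
  X (position 23) -> position (23-19) mod 26 = 4 -> E
  K (position 10) -> position (10-19) mod 26 = 17 -> R
  M (position 12) -> position (12-19) mod 26 = 19 -> T
Decrypted message: ALERT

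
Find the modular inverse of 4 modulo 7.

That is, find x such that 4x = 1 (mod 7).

Step 1: We need x such that 4 * x = 1 (mod 7).
Step 2: Using the extended Euclidean algorithm or trial:
  4 * 2 = 8 = 1 * 7 + 1.
Step 3: Since 8 mod 7 = 1, the inverse is x = 2.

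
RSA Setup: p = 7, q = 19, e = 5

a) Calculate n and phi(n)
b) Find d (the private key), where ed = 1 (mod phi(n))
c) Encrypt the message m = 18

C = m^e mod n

Step 1: n = 7 * 19 = 133.
Step 2: phi(n) = (7-1)(19-1) = 6 * 18 = 108.
Step 3: Find d = 5^(-1) mod 108 = 65.
  Verify: 5 * 65 = 325 = 1 (mod 108).
Step 4: C = 18^5 mod 133 = 37.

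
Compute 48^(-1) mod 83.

Step 1: We need x such that 48 * x = 1 (mod 83).
Step 2: Using the extended Euclidean algorithm or trial:
  48 * 64 = 3072 = 37 * 83 + 1.
Step 3: Since 3072 mod 83 = 1, the inverse is x = 64.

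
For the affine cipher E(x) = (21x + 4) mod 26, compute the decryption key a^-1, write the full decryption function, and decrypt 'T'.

Step 1: Find a^-1, the modular inverse of 21 mod 26.
Step 2: We need 21 * a^-1 = 1 (mod 26).
Step 3: 21 * 5 = 105 = 4 * 26 + 1, so a^-1 = 5.
Step 4: D(y) = 5(y - 4) mod 26.
Step 5: Apply to 'T' (y = 19): D(19) = 5 * (19 - 4) mod 26 = 5 * 15 mod 26 = 23 -> 'X'.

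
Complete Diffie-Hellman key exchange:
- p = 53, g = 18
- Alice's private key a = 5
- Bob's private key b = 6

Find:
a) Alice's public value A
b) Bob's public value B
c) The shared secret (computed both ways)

Step 1: A = g^a mod p = 18^5 mod 53 = 12.
Step 2: B = g^b mod p = 18^6 mod 53 = 4.
Step 3: Alice computes s = B^a mod p = 4^5 mod 53 = 17.
Step 4: Bob computes s = A^b mod p = 12^6 mod 53 = 17.
Both sides agree: shared secret = 17.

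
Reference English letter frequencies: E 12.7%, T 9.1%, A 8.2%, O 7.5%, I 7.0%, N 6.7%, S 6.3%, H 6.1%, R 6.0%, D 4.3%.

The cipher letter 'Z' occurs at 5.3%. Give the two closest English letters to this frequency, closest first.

Step 1: Observed frequency of 'Z' is 5.3%.
Step 2: Compute distances to each reference frequency and sort:
  R (6.0%): difference = 0.7% <-- BEST
  H (6.1%): difference = 0.8% <-- RUNNER-UP
  S (6.3%): difference = 1.0%
  D (4.3%): difference = 1.0%
  N (6.7%): difference = 1.4%
Step 3: Most likely is 'R' (6.0%, diff 0.7%); second most likely is 'H' (6.1%, diff 0.8%).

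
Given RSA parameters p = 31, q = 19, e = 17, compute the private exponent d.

Step 1: n = 31 * 19 = 589.
Step 2: phi(n) = 30 * 18 = 540.
Step 3: Find d such that 17 * d = 1 (mod 540).
Step 4: d = 17^(-1) mod 540 = 413.
Verification: 17 * 413 = 7021 = 13 * 540 + 1.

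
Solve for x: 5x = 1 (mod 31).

Step 1: We need x such that 5 * x = 1 (mod 31).
Step 2: Using the extended Euclidean algorithm or trial:
  5 * 25 = 125 = 4 * 31 + 1.
Step 3: Since 125 mod 31 = 1, the inverse is x = 25.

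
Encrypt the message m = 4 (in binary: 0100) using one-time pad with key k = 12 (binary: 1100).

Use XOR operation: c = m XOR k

Step 1: Write out the XOR operation bit by bit:
  Message: 0100
  Key:     1100
  XOR:     1000
Step 2: Convert to decimal: 1000 = 8.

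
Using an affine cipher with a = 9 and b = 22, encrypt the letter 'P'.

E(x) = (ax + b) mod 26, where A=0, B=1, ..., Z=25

Step 1: Convert 'P' to number: x = 15.
Step 2: E(15) = (9 * 15 + 22) mod 26 = 157 mod 26 = 1.
Step 3: Convert 1 back to letter: B.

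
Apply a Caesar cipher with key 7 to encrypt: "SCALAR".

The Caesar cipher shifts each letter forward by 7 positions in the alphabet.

Step 1: For each letter, shift forward by 7 positions (mod 26).
  S (position 18) -> position (18+7) mod 26 = 25 -> Z
  C (position 2) -> position (2+7) mod 26 = 9 -> J
  A (position 0) -> position (0+7) mod 26 = 7 -> H
  L (position 11) -> position (11+7) mod 26 = 18 -> S
  A (position 0) -> position (0+7) mod 26 = 7 -> H
  R (position 17) -> position (17+7) mod 26 = 24 -> Y
Result: ZJHSHY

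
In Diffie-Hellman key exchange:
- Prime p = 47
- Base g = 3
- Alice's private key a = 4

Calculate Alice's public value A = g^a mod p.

Step 1: A = g^a mod p = 3^4 mod 47.
  3^1 mod 47 = 3
  3^2 mod 47 = (3 * 3) mod 47 = 9
  3^3 mod 47 = (9 * 3) mod 47 = 27
  3^4 mod 47 = (27 * 3) mod 47 = 34
Result: A = 34.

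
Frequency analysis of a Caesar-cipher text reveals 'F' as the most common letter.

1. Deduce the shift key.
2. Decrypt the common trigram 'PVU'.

Step 1: In English, 'E' is the most frequent letter (12.7%).
Step 2: The most frequent ciphertext letter is 'F' (position 5).
Step 3: Shift = (5 - 4) mod 26 = 1.
Step 4: Decrypt 'PVU' by shifting back 1:
  P -> O
  V -> U
  U -> T
Step 5: 'PVU' decrypts to 'OUT'.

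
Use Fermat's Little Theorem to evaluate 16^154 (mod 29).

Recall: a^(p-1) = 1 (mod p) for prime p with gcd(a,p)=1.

Step 1: Since 29 is prime, by Fermat's Little Theorem: 16^28 = 1 (mod 29).
Step 2: Reduce exponent: 154 mod 28 = 14.
Step 3: So 16^154 = 16^14 (mod 29).
Step 4: 16^14 mod 29 = 1.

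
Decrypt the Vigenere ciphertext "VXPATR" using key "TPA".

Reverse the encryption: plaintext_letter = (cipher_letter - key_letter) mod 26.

Step 1: Extend key: TPATPA
Step 2: Decrypt each letter (c - k) mod 26:
  V(21) - T(19) = (21-19) mod 26 = 2 = C
  X(23) - P(15) = (23-15) mod 26 = 8 = I
  P(15) - A(0) = (15-0) mod 26 = 15 = P
  A(0) - T(19) = (0-19) mod 26 = 7 = H
  T(19) - P(15) = (19-15) mod 26 = 4 = E
  R(17) - A(0) = (17-0) mod 26 = 17 = R
Plaintext: CIPHER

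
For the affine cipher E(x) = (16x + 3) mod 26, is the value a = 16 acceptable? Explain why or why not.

Step 1: Compute gcd(16, 26).
Step 2: gcd(16, 26) = 2.
Since gcd = 2 != 1, 16 shares a common factor with 26, so it cannot be used.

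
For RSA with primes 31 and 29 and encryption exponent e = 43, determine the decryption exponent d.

Step 1: n = 31 * 29 = 899.
Step 2: phi(n) = 30 * 28 = 840.
Step 3: Find d such that 43 * d = 1 (mod 840).
Step 4: d = 43^(-1) mod 840 = 547.
Verification: 43 * 547 = 23521 = 28 * 840 + 1.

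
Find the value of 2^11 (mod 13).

Step 1: Compute 2^11 mod 13 step by step, reducing modulo 13 at each step.
  2^1 mod 13 = 2
  2^2 mod 13 = (2 * 2) mod 13 = 4
  2^3 mod 13 = (4 * 2) mod 13 = 8
  2^4 mod 13 = (8 * 2) mod 13 = 3
  2^5 mod 13 = (3 * 2) mod 13 = 6
  2^6 mod 13 = (6 * 2) mod 13 = 12
  2^7 mod 13 = (12 * 2) mod 13 = 11
  2^8 mod 13 = (11 * 2) mod 13 = 9
  2^9 mod 13 = (9 * 2) mod 13 = 5
  2^10 mod 13 = (5 * 2) mod 13 = 10
  2^11 mod 13 = (10 * 2) mod 13 = 7
Step 2: Result = 7.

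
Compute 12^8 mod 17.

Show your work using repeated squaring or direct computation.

Step 1: Compute 12^8 mod 17 step by step, reducing modulo 17 at each step.
  12^1 mod 17 = 12
  12^2 mod 17 = (12 * 12) mod 17 = 8
  12^3 mod 17 = (8 * 12) mod 17 = 11
  12^4 mod 17 = (11 * 12) mod 17 = 13
  12^5 mod 17 = (13 * 12) mod 17 = 3
  12^6 mod 17 = (3 * 12) mod 17 = 2
  12^7 mod 17 = (2 * 12) mod 17 = 7
  12^8 mod 17 = (7 * 12) mod 17 = 16
Step 2: Result = 16.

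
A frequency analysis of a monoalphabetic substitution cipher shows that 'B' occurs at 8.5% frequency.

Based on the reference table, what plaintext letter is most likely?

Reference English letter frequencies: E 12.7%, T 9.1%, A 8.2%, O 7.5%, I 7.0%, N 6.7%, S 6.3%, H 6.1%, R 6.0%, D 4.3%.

Step 1: The observed frequency is 8.5%.
Step 2: Compare with English frequencies:
  E: 12.7% (difference: 4.2%)
  T: 9.1% (difference: 0.6%)
  A: 8.2% (difference: 0.3%) <-- closest
  O: 7.5% (difference: 1.0%)
  I: 7.0% (difference: 1.5%)
  N: 6.7% (difference: 1.8%)
  S: 6.3% (difference: 2.2%)
  H: 6.1% (difference: 2.4%)
  R: 6.0% (difference: 2.5%)
  D: 4.3% (difference: 4.2%)
Step 3: 'B' most likely represents 'A' (frequency 8.2%).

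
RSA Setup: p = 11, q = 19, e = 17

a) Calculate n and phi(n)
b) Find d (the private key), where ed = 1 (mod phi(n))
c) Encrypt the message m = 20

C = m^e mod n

Step 1: n = 11 * 19 = 209.
Step 2: phi(n) = (11-1)(19-1) = 10 * 18 = 180.
Step 3: Find d = 17^(-1) mod 180 = 53.
  Verify: 17 * 53 = 901 = 1 (mod 180).
Step 4: C = 20^17 mod 209 = 191.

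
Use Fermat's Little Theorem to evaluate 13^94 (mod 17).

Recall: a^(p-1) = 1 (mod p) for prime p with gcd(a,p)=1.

Step 1: Since 17 is prime, by Fermat's Little Theorem: 13^16 = 1 (mod 17).
Step 2: Reduce exponent: 94 mod 16 = 14.
Step 3: So 13^94 = 13^14 (mod 17).
Step 4: 13^14 mod 17 = 16.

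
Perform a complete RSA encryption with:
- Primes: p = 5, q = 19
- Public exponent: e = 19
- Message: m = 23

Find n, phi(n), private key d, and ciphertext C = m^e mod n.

Step 1: n = 5 * 19 = 95.
Step 2: phi(n) = (5-1)(19-1) = 4 * 18 = 72.
Step 3: Find d = 19^(-1) mod 72 = 19.
  Verify: 19 * 19 = 361 = 1 (mod 72).
Step 4: C = 23^19 mod 95 = 42.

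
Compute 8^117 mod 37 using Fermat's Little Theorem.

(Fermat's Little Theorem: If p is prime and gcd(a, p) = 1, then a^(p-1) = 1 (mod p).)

Step 1: Since 37 is prime, by Fermat's Little Theorem: 8^36 = 1 (mod 37).
Step 2: Reduce exponent: 117 mod 36 = 9.
Step 3: So 8^117 = 8^9 (mod 37).
Step 4: 8^9 mod 37 = 6.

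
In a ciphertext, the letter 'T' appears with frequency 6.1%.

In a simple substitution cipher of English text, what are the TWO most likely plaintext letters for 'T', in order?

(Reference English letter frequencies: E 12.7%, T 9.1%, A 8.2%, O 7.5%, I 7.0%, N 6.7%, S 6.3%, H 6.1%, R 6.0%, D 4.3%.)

Step 1: Observed frequency of 'T' is 6.1%.
Step 2: Compute distances to each reference frequency and sort:
  H (6.1%): difference = 0.0% <-- BEST
  R (6.0%): difference = 0.1% <-- RUNNER-UP
  S (6.3%): difference = 0.2%
  N (6.7%): difference = 0.6%
  I (7.0%): difference = 0.9%
Step 3: Most likely is 'H' (6.1%, diff 0.0%); second most likely is 'R' (6.0%, diff 0.1%).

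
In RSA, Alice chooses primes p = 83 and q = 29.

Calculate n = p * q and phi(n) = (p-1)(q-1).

Step 1: n = p * q = 83 * 29 = 2407.
Step 2: phi(n) = (p-1)(q-1) = 82 * 28 = 2296.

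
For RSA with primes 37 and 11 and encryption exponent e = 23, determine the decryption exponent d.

Step 1: n = 37 * 11 = 407.
Step 2: phi(n) = 36 * 10 = 360.
Step 3: Find d such that 23 * d = 1 (mod 360).
Step 4: d = 23^(-1) mod 360 = 47.
Verification: 23 * 47 = 1081 = 3 * 360 + 1.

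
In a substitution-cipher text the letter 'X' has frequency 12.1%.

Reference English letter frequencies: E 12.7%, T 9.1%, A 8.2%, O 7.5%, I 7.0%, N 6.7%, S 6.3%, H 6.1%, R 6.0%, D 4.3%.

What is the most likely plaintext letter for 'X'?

Step 1: The observed frequency is 12.1%.
Step 2: Compare with English frequencies:
  E: 12.7% (difference: 0.6%) <-- closest
  T: 9.1% (difference: 3.0%)
  A: 8.2% (difference: 3.9%)
  O: 7.5% (difference: 4.6%)
  I: 7.0% (difference: 5.1%)
  N: 6.7% (difference: 5.4%)
  S: 6.3% (difference: 5.8%)
  H: 6.1% (difference: 6.0%)
  R: 6.0% (difference: 6.1%)
  D: 4.3% (difference: 7.8%)
Step 3: 'X' most likely represents 'E' (frequency 12.7%).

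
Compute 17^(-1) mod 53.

Step 1: We need x such that 17 * x = 1 (mod 53).
Step 2: Using the extended Euclidean algorithm or trial:
  17 * 25 = 425 = 8 * 53 + 1.
Step 3: Since 425 mod 53 = 1, the inverse is x = 25.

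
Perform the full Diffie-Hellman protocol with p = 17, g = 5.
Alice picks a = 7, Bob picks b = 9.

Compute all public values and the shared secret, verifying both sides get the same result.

Step 1: A = g^a mod p = 5^7 mod 17 = 10.
Step 2: B = g^b mod p = 5^9 mod 17 = 12.
Step 3: Alice computes s = B^a mod p = 12^7 mod 17 = 7.
Step 4: Bob computes s = A^b mod p = 10^9 mod 17 = 7.
Both sides agree: shared secret = 7.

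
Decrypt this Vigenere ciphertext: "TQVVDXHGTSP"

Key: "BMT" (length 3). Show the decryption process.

Step 1: Key 'BMT' has length 3. Extended key: BMTBMTBMTBM
Step 2: Decrypt each position:
  T(19) - B(1) = 18 = S
  Q(16) - M(12) = 4 = E
  V(21) - T(19) = 2 = C
  V(21) - B(1) = 20 = U
  D(3) - M(12) = 17 = R
  X(23) - T(19) = 4 = E
  H(7) - B(1) = 6 = G
  G(6) - M(12) = 20 = U
  T(19) - T(19) = 0 = A
  S(18) - B(1) = 17 = R
  P(15) - M(12) = 3 = D
Plaintext: SECUREGUARD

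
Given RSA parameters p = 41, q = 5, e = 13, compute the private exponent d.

Step 1: n = 41 * 5 = 205.
Step 2: phi(n) = 40 * 4 = 160.
Step 3: Find d such that 13 * d = 1 (mod 160).
Step 4: d = 13^(-1) mod 160 = 37.
Verification: 13 * 37 = 481 = 3 * 160 + 1.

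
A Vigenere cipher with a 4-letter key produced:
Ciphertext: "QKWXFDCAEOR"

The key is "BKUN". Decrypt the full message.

Step 1: Key 'BKUN' has length 4. Extended key: BKUNBKUNBKU
Step 2: Decrypt each position:
  Q(16) - B(1) = 15 = P
  K(10) - K(10) = 0 = A
  W(22) - U(20) = 2 = C
  X(23) - N(13) = 10 = K
  F(5) - B(1) = 4 = E
  D(3) - K(10) = 19 = T
  C(2) - U(20) = 8 = I
  A(0) - N(13) = 13 = N
  E(4) - B(1) = 3 = D
  O(14) - K(10) = 4 = E
  R(17) - U(20) = 23 = X
Plaintext: PACKETINDEX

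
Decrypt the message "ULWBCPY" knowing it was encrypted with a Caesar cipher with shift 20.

Step 1: Reverse the shift by subtracting 20 from each letter position.
  U (position 20) -> position (20-20) mod 26 = 0 -> A
  L (position 11) -> position (11-20) mod 26 = 17 -> R
  W (position 22) -> position (22-20) mod 26 = 2 -> C
  B (position 1) -> position (1-20) mod 26 = 7 -> H
  C (position 2) -> position (2-20) mod 26 = 8 -> I
  P (position 15) -> position (15-20) mod 26 = 21 -> V
  Y (position 24) -> position (24-20) mod 26 = 4 -> E
Decrypted message: ARCHIVE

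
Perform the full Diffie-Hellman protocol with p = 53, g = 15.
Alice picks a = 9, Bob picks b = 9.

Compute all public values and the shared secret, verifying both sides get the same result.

Step 1: A = g^a mod p = 15^9 mod 53 = 16.
Step 2: B = g^b mod p = 15^9 mod 53 = 16.
Step 3: Alice computes s = B^a mod p = 16^9 mod 53 = 36.
Step 4: Bob computes s = A^b mod p = 16^9 mod 53 = 36.
Both sides agree: shared secret = 36.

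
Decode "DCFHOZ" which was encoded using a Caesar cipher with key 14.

Step 1: Reverse the shift by subtracting 14 from each letter position.
  D (position 3) -> position (3-14) mod 26 = 15 -> P
  C (position 2) -> position (2-14) mod 26 = 14 -> O
  F (position 5) -> position (5-14) mod 26 = 17 -> R
  H (position 7) -> position (7-14) mod 26 = 19 -> T
  O (position 14) -> position (14-14) mod 26 = 0 -> A
  Z (position 25) -> position (25-14) mod 26 = 11 -> L
Decrypted message: PORTAL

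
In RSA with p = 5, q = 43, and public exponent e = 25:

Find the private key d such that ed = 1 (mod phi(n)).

Step 1: n = 5 * 43 = 215.
Step 2: phi(n) = 4 * 42 = 168.
Step 3: Find d such that 25 * d = 1 (mod 168).
Step 4: d = 25^(-1) mod 168 = 121.
Verification: 25 * 121 = 3025 = 18 * 168 + 1.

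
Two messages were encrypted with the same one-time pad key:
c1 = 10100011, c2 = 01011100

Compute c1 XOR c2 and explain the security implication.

Step 1: c1 XOR c2 = (m1 XOR k) XOR (m2 XOR k).
Step 2: By XOR associativity/commutativity: = m1 XOR m2 XOR k XOR k = m1 XOR m2.
Step 3: 10100011 XOR 01011100 = 11111111 = 255.
Step 4: The key cancels out! An attacker learns m1 XOR m2 = 255, revealing the relationship between plaintexts.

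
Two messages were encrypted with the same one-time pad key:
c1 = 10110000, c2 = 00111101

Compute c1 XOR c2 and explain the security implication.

Step 1: c1 XOR c2 = (m1 XOR k) XOR (m2 XOR k).
Step 2: By XOR associativity/commutativity: = m1 XOR m2 XOR k XOR k = m1 XOR m2.
Step 3: 10110000 XOR 00111101 = 10001101 = 141.
Step 4: The key cancels out! An attacker learns m1 XOR m2 = 141, revealing the relationship between plaintexts.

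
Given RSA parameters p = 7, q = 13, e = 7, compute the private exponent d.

Step 1: n = 7 * 13 = 91.
Step 2: phi(n) = 6 * 12 = 72.
Step 3: Find d such that 7 * d = 1 (mod 72).
Step 4: d = 7^(-1) mod 72 = 31.
Verification: 7 * 31 = 217 = 3 * 72 + 1.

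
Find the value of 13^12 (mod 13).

Step 1: Compute 13^12 mod 13 step by step, reducing modulo 13 at each step.
  13^1 mod 13 = 0
  13^2 mod 13 = (0 * 13) mod 13 = 0
  13^3 mod 13 = (0 * 13) mod 13 = 0
  13^4 mod 13 = (0 * 13) mod 13 = 0
  13^5 mod 13 = (0 * 13) mod 13 = 0
  13^6 mod 13 = (0 * 13) mod 13 = 0
  13^7 mod 13 = (0 * 13) mod 13 = 0
  13^8 mod 13 = (0 * 13) mod 13 = 0
  13^9 mod 13 = (0 * 13) mod 13 = 0
  13^10 mod 13 = (0 * 13) mod 13 = 0
  13^11 mod 13 = (0 * 13) mod 13 = 0
  13^12 mod 13 = (0 * 13) mod 13 = 0
Step 2: Result = 0.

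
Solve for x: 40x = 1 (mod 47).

Step 1: We need x such that 40 * x = 1 (mod 47).
Step 2: Using the extended Euclidean algorithm or trial:
  40 * 20 = 800 = 17 * 47 + 1.
Step 3: Since 800 mod 47 = 1, the inverse is x = 20.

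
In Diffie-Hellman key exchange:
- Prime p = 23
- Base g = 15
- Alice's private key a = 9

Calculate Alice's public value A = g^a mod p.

Step 1: A = g^a mod p = 15^9 mod 23.
  15^1 mod 23 = 15
  15^2 mod 23 = (15 * 15) mod 23 = 18
  15^3 mod 23 = (18 * 15) mod 23 = 17
  15^4 mod 23 = (17 * 15) mod 23 = 2
  15^5 mod 23 = (2 * 15) mod 23 = 7
  15^6 mod 23 = (7 * 15) mod 23 = 13
  15^7 mod 23 = (13 * 15) mod 23 = 11
  15^8 mod 23 = (11 * 15) mod 23 = 4
  15^9 mod 23 = (4 * 15) mod 23 = 14
Result: A = 14.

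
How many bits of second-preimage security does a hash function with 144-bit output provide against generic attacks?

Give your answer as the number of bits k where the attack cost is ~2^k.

Step 1: The hash has a 144-bit output.
Step 2: Second-preimage resistance means: given a specific input x, it should be infeasible to find a different y with h(y) = h(x).
With a 144-bit output, a generic search for a second preimage costs about 2^144 evaluations (each trial matches the fixed target with probability 2^-144).
Step 3: Security level = 144 bits.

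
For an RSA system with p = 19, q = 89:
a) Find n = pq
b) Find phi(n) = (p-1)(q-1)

Step 1: n = p * q = 19 * 89 = 1691.
Step 2: phi(n) = (p-1)(q-1) = 18 * 88 = 1584.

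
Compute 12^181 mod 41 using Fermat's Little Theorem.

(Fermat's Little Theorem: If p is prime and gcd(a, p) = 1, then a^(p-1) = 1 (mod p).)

Step 1: Since 41 is prime, by Fermat's Little Theorem: 12^40 = 1 (mod 41).
Step 2: Reduce exponent: 181 mod 40 = 21.
Step 3: So 12^181 = 12^21 (mod 41).
Step 4: 12^21 mod 41 = 29.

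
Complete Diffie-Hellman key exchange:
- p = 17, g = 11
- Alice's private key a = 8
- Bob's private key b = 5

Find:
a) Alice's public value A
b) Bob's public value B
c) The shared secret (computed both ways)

Step 1: A = g^a mod p = 11^8 mod 17 = 16.
Step 2: B = g^b mod p = 11^5 mod 17 = 10.
Step 3: Alice computes s = B^a mod p = 10^8 mod 17 = 16.
Step 4: Bob computes s = A^b mod p = 16^5 mod 17 = 16.
Both sides agree: shared secret = 16.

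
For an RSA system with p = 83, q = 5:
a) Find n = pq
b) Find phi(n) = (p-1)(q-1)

Step 1: n = p * q = 83 * 5 = 415.
Step 2: phi(n) = (p-1)(q-1) = 82 * 4 = 328.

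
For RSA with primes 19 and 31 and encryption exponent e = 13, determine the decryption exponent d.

Step 1: n = 19 * 31 = 589.
Step 2: phi(n) = 18 * 30 = 540.
Step 3: Find d such that 13 * d = 1 (mod 540).
Step 4: d = 13^(-1) mod 540 = 457.
Verification: 13 * 457 = 5941 = 11 * 540 + 1.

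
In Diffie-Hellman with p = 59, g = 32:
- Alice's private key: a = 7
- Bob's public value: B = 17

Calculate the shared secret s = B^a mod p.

Step 1: s = B^a mod p = 17^7 mod 59.
  17^1 mod 59 = 17
  17^2 mod 59 = (17 * 17) mod 59 = 53
  17^3 mod 59 = (53 * 17) mod 59 = 16
  17^4 mod 59 = (16 * 17) mod 59 = 36
  17^5 mod 59 = (36 * 17) mod 59 = 22
  17^6 mod 59 = (22 * 17) mod 59 = 20
  17^7 mod 59 = (20 * 17) mod 59 = 45
Result: shared secret = 45.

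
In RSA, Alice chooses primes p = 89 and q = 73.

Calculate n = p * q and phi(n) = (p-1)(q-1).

Step 1: n = p * q = 89 * 73 = 6497.
Step 2: phi(n) = (p-1)(q-1) = 88 * 72 = 6336.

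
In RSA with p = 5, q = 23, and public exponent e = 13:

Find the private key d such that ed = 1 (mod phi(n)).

Step 1: n = 5 * 23 = 115.
Step 2: phi(n) = 4 * 22 = 88.
Step 3: Find d such that 13 * d = 1 (mod 88).
Step 4: d = 13^(-1) mod 88 = 61.
Verification: 13 * 61 = 793 = 9 * 88 + 1.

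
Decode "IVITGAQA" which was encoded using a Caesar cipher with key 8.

Step 1: Reverse the shift by subtracting 8 from each letter position.
  I (position 8) -> position (8-8) mod 26 = 0 -> A
  V (position 21) -> position (21-8) mod 26 = 13 -> N
  I (position 8) -> position (8-8) mod 26 = 0 -> A
  T (position 19) -> position (19-8) mod 26 = 11 -> L
  G (position 6) -> position (6-8) mod 26 = 24 -> Y
  A (position 0) -> position (0-8) mod 26 = 18 -> S
  Q (position 16) -> position (16-8) mod 26 = 8 -> I
  A (position 0) -> position (0-8) mod 26 = 18 -> S
Decrypted message: ANALYSIS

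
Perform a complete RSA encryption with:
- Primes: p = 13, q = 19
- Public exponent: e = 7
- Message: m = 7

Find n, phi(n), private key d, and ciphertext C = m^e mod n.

Step 1: n = 13 * 19 = 247.
Step 2: phi(n) = (13-1)(19-1) = 12 * 18 = 216.
Step 3: Find d = 7^(-1) mod 216 = 31.
  Verify: 7 * 31 = 217 = 1 (mod 216).
Step 4: C = 7^7 mod 247 = 45.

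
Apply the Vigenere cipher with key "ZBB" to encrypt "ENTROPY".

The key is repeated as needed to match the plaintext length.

Step 1: Repeat key to match plaintext length:
  Plaintext: ENTROPY
  Key:       ZBBZBBZ
Step 2: Encrypt each letter:
  E(4) + Z(25) = (4+25) mod 26 = 3 = D
  N(13) + B(1) = (13+1) mod 26 = 14 = O
  T(19) + B(1) = (19+1) mod 26 = 20 = U
  R(17) + Z(25) = (17+25) mod 26 = 16 = Q
  O(14) + B(1) = (14+1) mod 26 = 15 = P
  P(15) + B(1) = (15+1) mod 26 = 16 = Q
  Y(24) + Z(25) = (24+25) mod 26 = 23 = X
Ciphertext: DOUQPQX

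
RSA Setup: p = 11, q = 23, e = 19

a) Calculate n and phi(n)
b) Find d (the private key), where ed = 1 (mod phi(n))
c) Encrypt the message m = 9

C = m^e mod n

Step 1: n = 11 * 23 = 253.
Step 2: phi(n) = (11-1)(23-1) = 10 * 22 = 220.
Step 3: Find d = 19^(-1) mod 220 = 139.
  Verify: 19 * 139 = 2641 = 1 (mod 220).
Step 4: C = 9^19 mod 253 = 82.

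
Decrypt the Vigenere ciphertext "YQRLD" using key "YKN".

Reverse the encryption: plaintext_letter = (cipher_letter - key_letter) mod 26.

Step 1: Extend key: YKNYK
Step 2: Decrypt each letter (c - k) mod 26:
  Y(24) - Y(24) = (24-24) mod 26 = 0 = A
  Q(16) - K(10) = (16-10) mod 26 = 6 = G
  R(17) - N(13) = (17-13) mod 26 = 4 = E
  L(11) - Y(24) = (11-24) mod 26 = 13 = N
  D(3) - K(10) = (3-10) mod 26 = 19 = T
Plaintext: AGENT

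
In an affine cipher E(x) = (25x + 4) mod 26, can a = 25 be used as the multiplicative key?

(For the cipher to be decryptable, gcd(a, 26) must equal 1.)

Step 1: Compute gcd(25, 26).
Step 2: gcd(25, 26) = 1.
Since gcd = 1, 25 is coprime with 26, so it is a valid key.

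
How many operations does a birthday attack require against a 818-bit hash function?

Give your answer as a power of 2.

Step 1: The birthday paradox gives collision probability ~50% after sqrt(2^n) = 2^(n/2) hashes.
Step 2: For 818-bit output: 2^(818/2) = 2^409.
Step 3: Approximately 2^409 hash computations needed.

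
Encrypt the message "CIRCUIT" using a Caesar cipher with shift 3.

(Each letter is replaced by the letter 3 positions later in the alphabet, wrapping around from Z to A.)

Step 1: For each letter, shift forward by 3 positions (mod 26).
  C (position 2) -> position (2+3) mod 26 = 5 -> F
  I (position 8) -> position (8+3) mod 26 = 11 -> L
  R (position 17) -> position (17+3) mod 26 = 20 -> U
  C (position 2) -> position (2+3) mod 26 = 5 -> F
  U (position 20) -> position (20+3) mod 26 = 23 -> X
  I (position 8) -> position (8+3) mod 26 = 11 -> L
  T (position 19) -> position (19+3) mod 26 = 22 -> W
Result: FLUFXLW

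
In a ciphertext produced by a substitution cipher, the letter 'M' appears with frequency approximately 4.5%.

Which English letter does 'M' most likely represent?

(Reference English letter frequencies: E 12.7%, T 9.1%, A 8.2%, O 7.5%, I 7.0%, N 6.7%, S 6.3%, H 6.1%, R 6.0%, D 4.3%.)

Step 1: The observed frequency is 4.5%.
Step 2: Compare with English frequencies:
  E: 12.7% (difference: 8.2%)
  T: 9.1% (difference: 4.6%)
  A: 8.2% (difference: 3.7%)
  O: 7.5% (difference: 3.0%)
  I: 7.0% (difference: 2.5%)
  N: 6.7% (difference: 2.2%)
  S: 6.3% (difference: 1.8%)
  H: 6.1% (difference: 1.6%)
  R: 6.0% (difference: 1.5%)
  D: 4.3% (difference: 0.2%) <-- closest
Step 3: 'M' most likely represents 'D' (frequency 4.3%).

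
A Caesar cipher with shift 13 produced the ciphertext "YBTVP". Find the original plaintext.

Step 1: Reverse the shift by subtracting 13 from each letter position.
  Y (position 24) -> position (24-13) mod 26 = 11 -> L
  B (position 1) -> position (1-13) mod 26 = 14 -> O
  T (position 19) -> position (19-13) mod 26 = 6 -> G
  V (position 21) -> position (21-13) mod 26 = 8 -> I
  P (position 15) -> position (15-13) mod 26 = 2 -> C
Decrypted message: LOGIC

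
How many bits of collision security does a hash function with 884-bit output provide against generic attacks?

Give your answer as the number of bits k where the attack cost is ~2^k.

Step 1: The hash has a 884-bit output.
Step 2: Collision resistance means it should be infeasible to find any x != y with h(x) = h(y).
By the birthday bound, a generic collision search succeeds after about sqrt(2^884) = 2^(884/2) = 2^442 evaluations.
Step 3: Security level = 442 bits.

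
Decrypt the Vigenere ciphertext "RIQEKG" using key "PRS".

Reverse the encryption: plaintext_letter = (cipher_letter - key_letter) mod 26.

Step 1: Extend key: PRSPRS
Step 2: Decrypt each letter (c - k) mod 26:
  R(17) - P(15) = (17-15) mod 26 = 2 = C
  I(8) - R(17) = (8-17) mod 26 = 17 = R
  Q(16) - S(18) = (16-18) mod 26 = 24 = Y
  E(4) - P(15) = (4-15) mod 26 = 15 = P
  K(10) - R(17) = (10-17) mod 26 = 19 = T
  G(6) - S(18) = (6-18) mod 26 = 14 = O
Plaintext: CRYPTO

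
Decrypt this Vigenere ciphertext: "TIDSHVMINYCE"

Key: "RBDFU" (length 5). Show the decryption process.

Step 1: Key 'RBDFU' has length 5. Extended key: RBDFURBDFURB
Step 2: Decrypt each position:
  T(19) - R(17) = 2 = C
  I(8) - B(1) = 7 = H
  D(3) - D(3) = 0 = A
  S(18) - F(5) = 13 = N
  H(7) - U(20) = 13 = N
  V(21) - R(17) = 4 = E
  M(12) - B(1) = 11 = L
  I(8) - D(3) = 5 = F
  N(13) - F(5) = 8 = I
  Y(24) - U(20) = 4 = E
  C(2) - R(17) = 11 = L
  E(4) - B(1) = 3 = D
Plaintext: CHANNELFIELD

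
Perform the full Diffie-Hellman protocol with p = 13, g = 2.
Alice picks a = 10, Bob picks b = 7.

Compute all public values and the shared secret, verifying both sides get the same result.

Step 1: A = g^a mod p = 2^10 mod 13 = 10.
Step 2: B = g^b mod p = 2^7 mod 13 = 11.
Step 3: Alice computes s = B^a mod p = 11^10 mod 13 = 10.
Step 4: Bob computes s = A^b mod p = 10^7 mod 13 = 10.
Both sides agree: shared secret = 10.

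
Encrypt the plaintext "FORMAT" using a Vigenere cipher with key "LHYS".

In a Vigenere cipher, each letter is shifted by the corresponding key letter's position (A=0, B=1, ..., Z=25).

Step 1: Repeat key to match plaintext length:
  Plaintext: FORMAT
  Key:       LHYSLH
Step 2: Encrypt each letter:
  F(5) + L(11) = (5+11) mod 26 = 16 = Q
  O(14) + H(7) = (14+7) mod 26 = 21 = V
  R(17) + Y(24) = (17+24) mod 26 = 15 = P
  M(12) + S(18) = (12+18) mod 26 = 4 = E
  A(0) + L(11) = (0+11) mod 26 = 11 = L
  T(19) + H(7) = (19+7) mod 26 = 0 = A
Ciphertext: QVPELA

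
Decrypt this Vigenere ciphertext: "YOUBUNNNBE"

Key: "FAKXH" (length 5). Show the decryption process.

Step 1: Key 'FAKXH' has length 5. Extended key: FAKXHFAKXH
Step 2: Decrypt each position:
  Y(24) - F(5) = 19 = T
  O(14) - A(0) = 14 = O
  U(20) - K(10) = 10 = K
  B(1) - X(23) = 4 = E
  U(20) - H(7) = 13 = N
  N(13) - F(5) = 8 = I
  N(13) - A(0) = 13 = N
  N(13) - K(10) = 3 = D
  B(1) - X(23) = 4 = E
  E(4) - H(7) = 23 = X
Plaintext: TOKENINDEX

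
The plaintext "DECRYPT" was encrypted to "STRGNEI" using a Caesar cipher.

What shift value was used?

Step 1: Compare first letters: D (position 3) -> S (position 18).
Step 2: Shift = (18 - 3) mod 26 = 15.
The shift value is 15.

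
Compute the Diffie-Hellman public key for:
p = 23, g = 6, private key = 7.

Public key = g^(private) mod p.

Step 1: A = g^a mod p = 6^7 mod 23.
  6^1 mod 23 = 6
  6^2 mod 23 = (6 * 6) mod 23 = 13
  6^3 mod 23 = (13 * 6) mod 23 = 9
  6^4 mod 23 = (9 * 6) mod 23 = 8
  6^5 mod 23 = (8 * 6) mod 23 = 2
  6^6 mod 23 = (2 * 6) mod 23 = 12
  6^7 mod 23 = (12 * 6) mod 23 = 3
Result: A = 3.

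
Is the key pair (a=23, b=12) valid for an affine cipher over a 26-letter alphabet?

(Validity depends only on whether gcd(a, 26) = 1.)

Step 1: Compute gcd(23, 26).
Step 2: gcd(23, 26) = 1.
Since gcd = 1, 23 is coprime with 26, so it is a valid key.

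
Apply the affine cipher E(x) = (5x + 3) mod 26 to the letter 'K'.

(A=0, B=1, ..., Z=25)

Step 1: Convert 'K' to number: x = 10.
Step 2: E(10) = (5 * 10 + 3) mod 26 = 53 mod 26 = 1.
Step 3: Convert 1 back to letter: B.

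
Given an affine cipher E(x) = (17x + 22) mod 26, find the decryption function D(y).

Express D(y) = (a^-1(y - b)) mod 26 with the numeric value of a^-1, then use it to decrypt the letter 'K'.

Step 1: Find a^-1, the modular inverse of 17 mod 26.
Step 2: We need 17 * a^-1 = 1 (mod 26).
Step 3: 17 * 23 = 391 = 15 * 26 + 1, so a^-1 = 23.
Step 4: D(y) = 23(y - 22) mod 26.
Step 5: Apply to 'K' (y = 10): D(10) = 23 * (10 - 22) mod 26 = 23 * -12 mod 26 = 10 -> 'K'.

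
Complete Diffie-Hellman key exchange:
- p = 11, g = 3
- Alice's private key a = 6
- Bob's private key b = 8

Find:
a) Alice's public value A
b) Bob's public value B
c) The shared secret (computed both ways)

Step 1: A = g^a mod p = 3^6 mod 11 = 3.
Step 2: B = g^b mod p = 3^8 mod 11 = 5.
Step 3: Alice computes s = B^a mod p = 5^6 mod 11 = 5.
Step 4: Bob computes s = A^b mod p = 3^8 mod 11 = 5.
Both sides agree: shared secret = 5.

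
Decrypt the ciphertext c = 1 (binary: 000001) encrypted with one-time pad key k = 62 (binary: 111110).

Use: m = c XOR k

Step 1: XOR ciphertext with key:
  Ciphertext: 000001
  Key:        111110
  XOR:        111111
Step 2: Plaintext = 111111 = 63 in decimal.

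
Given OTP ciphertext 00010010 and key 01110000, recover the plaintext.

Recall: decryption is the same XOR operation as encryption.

Step 1: XOR ciphertext with key:
  Ciphertext: 00010010
  Key:        01110000
  XOR:        01100010
Step 2: Plaintext = 01100010 = 98 in decimal.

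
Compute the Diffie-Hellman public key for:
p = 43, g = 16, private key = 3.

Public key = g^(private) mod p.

Step 1: A = g^a mod p = 16^3 mod 43.
  16^1 mod 43 = 16
  16^2 mod 43 = (16 * 16) mod 43 = 41
  16^3 mod 43 = (41 * 16) mod 43 = 11
Result: A = 11.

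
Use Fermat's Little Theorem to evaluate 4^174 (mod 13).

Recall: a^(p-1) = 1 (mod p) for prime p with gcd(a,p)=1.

Step 1: Since 13 is prime, by Fermat's Little Theorem: 4^12 = 1 (mod 13).
Step 2: Reduce exponent: 174 mod 12 = 6.
Step 3: So 4^174 = 4^6 (mod 13).
Step 4: 4^6 mod 13 = 1.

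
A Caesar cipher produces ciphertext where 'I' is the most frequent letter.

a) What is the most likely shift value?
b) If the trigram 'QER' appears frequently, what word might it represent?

Step 1: In English, 'E' is the most frequent letter (12.7%).
Step 2: The most frequent ciphertext letter is 'I' (position 8).
Step 3: Shift = (8 - 4) mod 26 = 4.
Step 4: Decrypt 'QER' by shifting back 4:
  Q -> M
  E -> A
  R -> N
Step 5: 'QER' decrypts to 'MAN'.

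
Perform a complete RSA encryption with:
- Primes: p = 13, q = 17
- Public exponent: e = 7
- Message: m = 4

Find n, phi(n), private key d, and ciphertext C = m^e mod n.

Step 1: n = 13 * 17 = 221.
Step 2: phi(n) = (13-1)(17-1) = 12 * 16 = 192.
Step 3: Find d = 7^(-1) mod 192 = 55.
  Verify: 7 * 55 = 385 = 1 (mod 192).
Step 4: C = 4^7 mod 221 = 30.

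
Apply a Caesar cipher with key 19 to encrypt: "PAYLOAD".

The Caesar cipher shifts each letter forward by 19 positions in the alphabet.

Step 1: For each letter, shift forward by 19 positions (mod 26).
  P (position 15) -> position (15+19) mod 26 = 8 -> I
  A (position 0) -> position (0+19) mod 26 = 19 -> T
  Y (position 24) -> position (24+19) mod 26 = 17 -> R
  L (position 11) -> position (11+19) mod 26 = 4 -> E
  O (position 14) -> position (14+19) mod 26 = 7 -> H
  A (position 0) -> position (0+19) mod 26 = 19 -> T
  D (position 3) -> position (3+19) mod 26 = 22 -> W
Result: ITREHTW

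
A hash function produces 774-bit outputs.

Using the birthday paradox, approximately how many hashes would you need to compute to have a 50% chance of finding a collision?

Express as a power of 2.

Step 1: The birthday paradox gives collision probability ~50% after sqrt(2^n) = 2^(n/2) hashes.
Step 2: For 774-bit output: 2^(774/2) = 2^387.
Step 3: Approximately 2^387 hash computations needed.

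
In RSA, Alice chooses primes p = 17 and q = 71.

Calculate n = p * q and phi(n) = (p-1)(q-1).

Step 1: n = p * q = 17 * 71 = 1207.
Step 2: phi(n) = (p-1)(q-1) = 16 * 70 = 1120.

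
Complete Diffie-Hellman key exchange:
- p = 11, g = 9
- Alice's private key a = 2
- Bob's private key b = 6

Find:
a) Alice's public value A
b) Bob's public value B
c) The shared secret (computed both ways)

Step 1: A = g^a mod p = 9^2 mod 11 = 4.
Step 2: B = g^b mod p = 9^6 mod 11 = 9.
Step 3: Alice computes s = B^a mod p = 9^2 mod 11 = 4.
Step 4: Bob computes s = A^b mod p = 4^6 mod 11 = 4.
Both sides agree: shared secret = 4.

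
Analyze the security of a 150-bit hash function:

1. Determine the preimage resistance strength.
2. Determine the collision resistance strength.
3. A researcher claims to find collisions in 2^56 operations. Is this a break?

Step 1: Preimage resistance requires brute-force of 2^150 operations.
Step 2: Collision resistance (birthday bound) = 2^(150/2) = 2^75.
Step 3: The claimed attack costs 2^56 operations.
Step 4: Since 2^56 < 2^75, the claimed attack beats the generic birthday bound, so collision resistance is broken.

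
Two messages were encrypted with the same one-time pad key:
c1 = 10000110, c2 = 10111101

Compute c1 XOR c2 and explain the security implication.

Step 1: c1 XOR c2 = (m1 XOR k) XOR (m2 XOR k).
Step 2: By XOR associativity/commutativity: = m1 XOR m2 XOR k XOR k = m1 XOR m2.
Step 3: 10000110 XOR 10111101 = 00111011 = 59.
Step 4: The key cancels out! An attacker learns m1 XOR m2 = 59, revealing the relationship between plaintexts.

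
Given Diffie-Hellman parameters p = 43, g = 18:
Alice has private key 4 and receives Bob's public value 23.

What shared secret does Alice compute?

Step 1: s = B^a mod p = 23^4 mod 43.
  23^1 mod 43 = 23
  23^2 mod 43 = (23 * 23) mod 43 = 13
  23^3 mod 43 = (13 * 23) mod 43 = 41
  23^4 mod 43 = (41 * 23) mod 43 = 40
Result: shared secret = 40.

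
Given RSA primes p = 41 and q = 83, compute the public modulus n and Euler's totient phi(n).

Step 1: n = p * q = 41 * 83 = 3403.
Step 2: phi(n) = (p-1)(q-1) = 40 * 82 = 3280.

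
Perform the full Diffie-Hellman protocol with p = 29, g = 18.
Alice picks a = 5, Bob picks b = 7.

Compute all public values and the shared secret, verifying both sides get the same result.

Step 1: A = g^a mod p = 18^5 mod 29 = 15.
Step 2: B = g^b mod p = 18^7 mod 29 = 17.
Step 3: Alice computes s = B^a mod p = 17^5 mod 29 = 17.
Step 4: Bob computes s = A^b mod p = 15^7 mod 29 = 17.
Both sides agree: shared secret = 17.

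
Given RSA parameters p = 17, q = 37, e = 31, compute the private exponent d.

Step 1: n = 17 * 37 = 629.
Step 2: phi(n) = 16 * 36 = 576.
Step 3: Find d such that 31 * d = 1 (mod 576).
Step 4: d = 31^(-1) mod 576 = 223.
Verification: 31 * 223 = 6913 = 12 * 576 + 1.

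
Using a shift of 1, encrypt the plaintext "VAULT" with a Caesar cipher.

Step 1: For each letter, shift forward by 1 positions (mod 26).
  V (position 21) -> position (21+1) mod 26 = 22 -> W
  A (position 0) -> position (0+1) mod 26 = 1 -> B
  U (position 20) -> position (20+1) mod 26 = 21 -> V
  L (position 11) -> position (11+1) mod 26 = 12 -> M
  T (position 19) -> position (19+1) mod 26 = 20 -> U
Result: WBVMU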